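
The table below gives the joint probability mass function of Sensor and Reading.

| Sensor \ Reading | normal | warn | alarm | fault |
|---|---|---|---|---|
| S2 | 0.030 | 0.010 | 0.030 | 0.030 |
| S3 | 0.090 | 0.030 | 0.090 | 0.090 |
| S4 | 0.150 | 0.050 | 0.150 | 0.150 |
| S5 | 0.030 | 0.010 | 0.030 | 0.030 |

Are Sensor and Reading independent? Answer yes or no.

Every cell satisfies P(Sensor,Reading) = P(Sensor)·P(Reading). For instance P(Sensor=S4) = 0.500, P(Reading=warn) = 0.100, and 0.500×0.100 = 0.050 matches the joint entry. So Sensor and Reading are independent.

yes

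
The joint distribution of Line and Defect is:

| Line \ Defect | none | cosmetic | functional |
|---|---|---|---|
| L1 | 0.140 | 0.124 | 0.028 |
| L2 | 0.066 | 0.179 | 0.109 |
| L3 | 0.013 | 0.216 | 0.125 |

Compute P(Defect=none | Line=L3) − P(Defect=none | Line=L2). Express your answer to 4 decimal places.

-0.1497

P(Line=L3) = 0.013 + 0.216 + 0.125 = 0.354; P(Defect=none | Line=L3) = 0.013/0.354 = 0.03672.
P(Line=L2) = 0.066 + 0.179 + 0.109 = 0.354; P(Defect=none | Line=L2) = 0.066/0.354 = 0.18644.
Difference = -0.1497.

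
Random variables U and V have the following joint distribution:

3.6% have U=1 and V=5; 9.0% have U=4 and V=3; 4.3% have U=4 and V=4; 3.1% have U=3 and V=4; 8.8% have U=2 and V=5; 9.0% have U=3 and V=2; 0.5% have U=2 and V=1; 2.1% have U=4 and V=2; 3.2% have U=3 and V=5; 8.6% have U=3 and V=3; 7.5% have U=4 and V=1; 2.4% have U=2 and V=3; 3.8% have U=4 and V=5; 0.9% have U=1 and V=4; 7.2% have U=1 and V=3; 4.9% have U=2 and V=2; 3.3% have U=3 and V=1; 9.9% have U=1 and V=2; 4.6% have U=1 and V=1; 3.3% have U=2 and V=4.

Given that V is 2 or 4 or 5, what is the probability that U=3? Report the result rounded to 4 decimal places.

0.2689

P(V=2) = 0.099 + 0.049 + 0.090 + 0.021 = 0.259.
P(V=4) = 0.009 + 0.033 + 0.031 + 0.043 = 0.116.
P(V=5) = 0.036 + 0.088 + 0.032 + 0.038 = 0.194.
P(V ∈ {2, 4, 5}) = 0.259 + 0.116 + 0.194 = 0.569; P(U=3, V ∈ {2, 4, 5}) = 0.090 + 0.031 + 0.032 = 0.153.
P(U=3 | V ∈ {2, 4, 5}) = 0.153/0.569 = 0.2689.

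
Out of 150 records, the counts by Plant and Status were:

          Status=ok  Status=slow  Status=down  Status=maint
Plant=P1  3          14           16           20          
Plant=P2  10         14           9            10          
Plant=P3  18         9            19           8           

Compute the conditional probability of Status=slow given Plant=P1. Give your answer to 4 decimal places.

0.2642

Total with Plant=P1: 3 + 14 + 16 + 20 = 53.
P(Status=slow | Plant=P1) = 14/53 = 0.2642.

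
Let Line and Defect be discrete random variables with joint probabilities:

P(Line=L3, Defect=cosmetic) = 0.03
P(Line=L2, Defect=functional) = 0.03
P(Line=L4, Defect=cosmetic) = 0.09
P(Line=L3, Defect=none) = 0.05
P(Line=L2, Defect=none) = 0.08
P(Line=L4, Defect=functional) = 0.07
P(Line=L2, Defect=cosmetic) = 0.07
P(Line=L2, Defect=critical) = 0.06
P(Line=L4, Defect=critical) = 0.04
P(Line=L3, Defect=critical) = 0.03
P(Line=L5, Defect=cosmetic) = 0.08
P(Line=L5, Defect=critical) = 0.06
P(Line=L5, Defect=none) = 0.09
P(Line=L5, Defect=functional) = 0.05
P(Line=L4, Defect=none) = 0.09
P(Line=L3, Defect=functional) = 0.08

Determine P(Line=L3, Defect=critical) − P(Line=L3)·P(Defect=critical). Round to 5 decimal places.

P(Line=L3) = 0.05 + 0.03 + 0.08 + 0.03 = 0.19.
P(Defect=critical) = 0.06 + 0.03 + 0.04 + 0.06 = 0.19.
P(Line=L3, Defect=critical) − P(Line=L3)P(Defect=critical) = 0.03 − 0.19×0.19 = -0.00610.

-0.00610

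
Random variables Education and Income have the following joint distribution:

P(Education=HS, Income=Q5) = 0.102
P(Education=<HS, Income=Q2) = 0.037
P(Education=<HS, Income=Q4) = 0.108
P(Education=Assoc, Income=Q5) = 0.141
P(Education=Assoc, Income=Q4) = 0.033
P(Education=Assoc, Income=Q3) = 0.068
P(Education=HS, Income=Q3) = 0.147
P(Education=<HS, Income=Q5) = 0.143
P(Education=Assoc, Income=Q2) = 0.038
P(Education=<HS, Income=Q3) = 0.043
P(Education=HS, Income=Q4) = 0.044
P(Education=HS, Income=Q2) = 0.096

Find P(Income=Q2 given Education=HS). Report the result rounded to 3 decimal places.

P(Education=HS) = 0.096 + 0.147 + 0.044 + 0.102 = 0.389.
P(Income=Q2 | Education=HS) = 0.096/0.389 = 0.247.

0.247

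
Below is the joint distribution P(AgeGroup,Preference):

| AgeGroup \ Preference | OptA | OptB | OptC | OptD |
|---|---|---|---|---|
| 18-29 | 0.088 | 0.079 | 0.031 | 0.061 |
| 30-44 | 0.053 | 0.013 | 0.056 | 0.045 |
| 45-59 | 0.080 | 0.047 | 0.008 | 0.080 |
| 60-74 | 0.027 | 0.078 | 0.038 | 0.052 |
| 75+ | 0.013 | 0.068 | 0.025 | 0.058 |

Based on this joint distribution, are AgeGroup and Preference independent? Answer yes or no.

P(AgeGroup=30-44) = 0.167 and P(Preference=OptB) = 0.285, so their product is 0.04760, but P(AgeGroup=30-44, Preference=OptB) = 0.013. Since these differ, AgeGroup and Preference are not independent.

no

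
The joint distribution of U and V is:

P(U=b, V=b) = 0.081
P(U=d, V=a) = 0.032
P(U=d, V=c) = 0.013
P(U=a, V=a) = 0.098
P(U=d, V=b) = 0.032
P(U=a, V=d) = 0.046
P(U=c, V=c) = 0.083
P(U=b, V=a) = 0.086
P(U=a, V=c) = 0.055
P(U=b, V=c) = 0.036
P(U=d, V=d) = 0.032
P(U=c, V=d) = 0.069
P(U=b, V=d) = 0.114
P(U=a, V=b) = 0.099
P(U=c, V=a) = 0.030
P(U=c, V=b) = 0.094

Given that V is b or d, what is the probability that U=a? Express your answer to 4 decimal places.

0.2557

P(V=b) = 0.099 + 0.081 + 0.094 + 0.032 = 0.306.
P(V=d) = 0.046 + 0.114 + 0.069 + 0.032 = 0.261.
P(V ∈ {b, d}) = 0.306 + 0.261 = 0.567; P(U=a, V ∈ {b, d}) = 0.099 + 0.046 = 0.145.
P(U=a | V ∈ {b, d}) = 0.145/0.567 = 0.2557.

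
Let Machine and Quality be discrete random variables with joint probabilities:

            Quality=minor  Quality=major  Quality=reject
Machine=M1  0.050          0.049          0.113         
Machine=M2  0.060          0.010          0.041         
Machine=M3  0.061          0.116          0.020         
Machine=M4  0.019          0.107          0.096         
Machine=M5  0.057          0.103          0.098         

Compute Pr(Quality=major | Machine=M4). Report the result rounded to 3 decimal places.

0.482

P(Machine=M4) = 0.019 + 0.107 + 0.096 = 0.222.
P(Quality=major | Machine=M4) = 0.107/0.222 = 0.482.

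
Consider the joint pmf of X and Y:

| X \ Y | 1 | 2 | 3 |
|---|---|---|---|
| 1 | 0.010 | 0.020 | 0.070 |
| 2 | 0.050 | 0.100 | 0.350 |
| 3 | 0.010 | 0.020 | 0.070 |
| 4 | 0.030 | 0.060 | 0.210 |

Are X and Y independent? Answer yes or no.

yes

Every cell satisfies P(X,Y) = P(X)·P(Y). For instance P(X=1) = 0.100, P(Y=2) = 0.200, and 0.100×0.200 = 0.020 matches the joint entry. So X and Y are independent.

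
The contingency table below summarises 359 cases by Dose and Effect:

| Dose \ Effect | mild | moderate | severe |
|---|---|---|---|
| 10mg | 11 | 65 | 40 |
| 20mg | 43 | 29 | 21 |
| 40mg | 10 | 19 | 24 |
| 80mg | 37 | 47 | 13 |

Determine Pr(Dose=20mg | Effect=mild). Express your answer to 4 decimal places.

Total with Effect=mild: 11 + 43 + 10 + 37 = 101.
P(Dose=20mg | Effect=mild) = 43/101 = 0.4257.

0.4257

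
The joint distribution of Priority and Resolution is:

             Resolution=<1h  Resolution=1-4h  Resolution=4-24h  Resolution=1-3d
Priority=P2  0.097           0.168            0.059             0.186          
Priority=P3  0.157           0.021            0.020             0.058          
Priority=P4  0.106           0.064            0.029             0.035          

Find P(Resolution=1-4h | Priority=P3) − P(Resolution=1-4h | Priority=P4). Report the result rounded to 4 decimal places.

P(Priority=P3) = 0.157 + 0.021 + 0.020 + 0.058 = 0.256; P(Resolution=1-4h | Priority=P3) = 0.021/0.256 = 0.08203.
P(Priority=P4) = 0.106 + 0.064 + 0.029 + 0.035 = 0.234; P(Resolution=1-4h | Priority=P4) = 0.064/0.234 = 0.27350.
Difference = -0.1915.

-0.1915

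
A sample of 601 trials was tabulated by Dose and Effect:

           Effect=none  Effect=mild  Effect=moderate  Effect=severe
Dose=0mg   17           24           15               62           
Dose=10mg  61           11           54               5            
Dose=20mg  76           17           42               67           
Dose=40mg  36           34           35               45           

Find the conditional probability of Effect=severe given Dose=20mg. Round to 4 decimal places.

Total with Dose=20mg: 76 + 17 + 42 + 67 = 202.
P(Effect=severe | Dose=20mg) = 67/202 = 0.3317.

0.3317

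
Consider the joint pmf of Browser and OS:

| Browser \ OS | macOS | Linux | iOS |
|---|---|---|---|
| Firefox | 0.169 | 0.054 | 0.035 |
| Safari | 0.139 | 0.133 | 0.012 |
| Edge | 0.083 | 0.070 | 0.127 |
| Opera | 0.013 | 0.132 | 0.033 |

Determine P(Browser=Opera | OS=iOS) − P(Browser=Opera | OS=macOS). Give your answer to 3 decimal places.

0.127

P(OS=iOS) = 0.035 + 0.012 + 0.127 + 0.033 = 0.207; P(Browser=Opera | OS=iOS) = 0.033/0.207 = 0.1594.
P(OS=macOS) = 0.169 + 0.139 + 0.083 + 0.013 = 0.404; P(Browser=Opera | OS=macOS) = 0.013/0.404 = 0.0322.
Difference = 0.127.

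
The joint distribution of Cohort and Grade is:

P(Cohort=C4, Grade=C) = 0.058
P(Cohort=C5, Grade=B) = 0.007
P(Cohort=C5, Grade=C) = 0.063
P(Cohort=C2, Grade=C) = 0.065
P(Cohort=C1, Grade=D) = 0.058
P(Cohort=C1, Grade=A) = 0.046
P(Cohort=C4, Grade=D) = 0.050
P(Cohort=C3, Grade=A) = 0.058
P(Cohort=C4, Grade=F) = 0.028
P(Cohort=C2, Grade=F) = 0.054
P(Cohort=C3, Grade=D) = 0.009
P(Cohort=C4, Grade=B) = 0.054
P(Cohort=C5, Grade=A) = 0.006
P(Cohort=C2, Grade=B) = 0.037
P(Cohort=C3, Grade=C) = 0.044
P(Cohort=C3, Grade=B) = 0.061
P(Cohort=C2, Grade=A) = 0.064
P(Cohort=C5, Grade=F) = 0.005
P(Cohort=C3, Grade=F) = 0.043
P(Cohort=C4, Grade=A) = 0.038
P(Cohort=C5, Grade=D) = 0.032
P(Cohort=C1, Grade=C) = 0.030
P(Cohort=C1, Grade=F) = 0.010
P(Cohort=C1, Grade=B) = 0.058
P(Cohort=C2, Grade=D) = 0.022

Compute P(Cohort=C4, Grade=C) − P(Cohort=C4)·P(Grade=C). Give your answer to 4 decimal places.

P(Cohort=C4) = 0.038 + 0.054 + 0.058 + 0.050 + 0.028 = 0.228.
P(Grade=C) = 0.030 + 0.065 + 0.044 + 0.058 + 0.063 = 0.260.
P(Cohort=C4, Grade=C) − P(Cohort=C4)P(Grade=C) = 0.058 − 0.228×0.260 = -0.0013.

-0.0013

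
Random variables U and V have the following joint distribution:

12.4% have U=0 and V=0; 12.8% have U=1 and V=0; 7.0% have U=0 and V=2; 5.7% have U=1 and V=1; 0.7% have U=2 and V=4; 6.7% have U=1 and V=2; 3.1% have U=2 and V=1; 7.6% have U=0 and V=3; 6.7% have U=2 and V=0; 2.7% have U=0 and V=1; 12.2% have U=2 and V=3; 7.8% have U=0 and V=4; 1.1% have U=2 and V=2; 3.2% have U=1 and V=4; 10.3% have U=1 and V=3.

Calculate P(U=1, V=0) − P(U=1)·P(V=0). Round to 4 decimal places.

P(U=1) = 0.128 + 0.057 + 0.067 + 0.103 + 0.032 = 0.387.
P(V=0) = 0.124 + 0.128 + 0.067 = 0.319.
P(U=1, V=0) − P(U=1)P(V=0) = 0.128 − 0.387×0.319 = 0.0045.

0.0045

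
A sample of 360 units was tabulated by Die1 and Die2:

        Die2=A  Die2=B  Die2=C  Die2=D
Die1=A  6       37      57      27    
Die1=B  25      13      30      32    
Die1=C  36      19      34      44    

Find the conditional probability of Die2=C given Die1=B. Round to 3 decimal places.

Total with Die1=B: 25 + 13 + 30 + 32 = 100.
P(Die2=C | Die1=B) = 30/100 = 0.300.

0.300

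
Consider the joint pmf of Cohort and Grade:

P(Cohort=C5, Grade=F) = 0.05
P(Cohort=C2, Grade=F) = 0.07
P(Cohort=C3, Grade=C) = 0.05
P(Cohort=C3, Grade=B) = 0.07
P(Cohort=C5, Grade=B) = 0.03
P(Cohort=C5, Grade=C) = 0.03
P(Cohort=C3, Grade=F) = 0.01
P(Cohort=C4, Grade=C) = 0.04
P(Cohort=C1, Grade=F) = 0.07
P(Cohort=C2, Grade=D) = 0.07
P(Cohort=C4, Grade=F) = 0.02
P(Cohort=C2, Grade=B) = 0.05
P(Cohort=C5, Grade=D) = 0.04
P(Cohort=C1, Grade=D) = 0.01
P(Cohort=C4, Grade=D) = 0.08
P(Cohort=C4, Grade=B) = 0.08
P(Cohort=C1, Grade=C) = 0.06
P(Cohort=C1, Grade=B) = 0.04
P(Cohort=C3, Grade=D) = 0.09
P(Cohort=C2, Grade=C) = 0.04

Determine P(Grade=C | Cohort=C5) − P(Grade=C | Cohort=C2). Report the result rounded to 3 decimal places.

0.026

P(Cohort=C5) = 0.03 + 0.03 + 0.04 + 0.05 = 0.15; P(Grade=C | Cohort=C5) = 0.03/0.15 = 0.2000.
P(Cohort=C2) = 0.05 + 0.04 + 0.07 + 0.07 = 0.23; P(Grade=C | Cohort=C2) = 0.04/0.23 = 0.1739.
Difference = 0.026.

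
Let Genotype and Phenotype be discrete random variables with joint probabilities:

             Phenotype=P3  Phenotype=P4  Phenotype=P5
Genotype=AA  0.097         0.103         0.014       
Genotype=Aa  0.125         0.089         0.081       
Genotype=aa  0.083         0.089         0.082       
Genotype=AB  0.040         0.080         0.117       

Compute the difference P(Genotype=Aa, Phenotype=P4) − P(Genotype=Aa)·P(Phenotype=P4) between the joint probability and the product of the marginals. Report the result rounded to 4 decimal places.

-0.0175

P(Genotype=Aa) = 0.125 + 0.089 + 0.081 = 0.295.
P(Phenotype=P4) = 0.103 + 0.089 + 0.089 + 0.080 = 0.361.
P(Genotype=Aa, Phenotype=P4) − P(Genotype=Aa)P(Phenotype=P4) = 0.089 − 0.295×0.361 = -0.0175.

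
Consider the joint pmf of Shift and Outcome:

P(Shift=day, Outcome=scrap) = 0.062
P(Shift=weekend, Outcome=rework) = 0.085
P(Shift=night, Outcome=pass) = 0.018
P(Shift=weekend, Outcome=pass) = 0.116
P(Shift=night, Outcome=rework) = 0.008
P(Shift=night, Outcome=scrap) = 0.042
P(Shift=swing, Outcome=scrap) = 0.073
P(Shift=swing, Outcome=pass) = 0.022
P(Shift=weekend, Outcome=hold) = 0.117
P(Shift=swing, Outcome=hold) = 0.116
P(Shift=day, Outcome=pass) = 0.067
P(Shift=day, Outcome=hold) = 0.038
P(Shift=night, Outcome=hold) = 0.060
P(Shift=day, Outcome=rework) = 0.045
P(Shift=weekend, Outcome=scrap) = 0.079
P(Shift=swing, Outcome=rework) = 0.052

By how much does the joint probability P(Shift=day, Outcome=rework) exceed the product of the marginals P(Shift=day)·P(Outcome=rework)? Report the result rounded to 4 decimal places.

0.0047

P(Shift=day) = 0.067 + 0.045 + 0.062 + 0.038 = 0.212.
P(Outcome=rework) = 0.045 + 0.052 + 0.008 + 0.085 = 0.190.
P(Shift=day, Outcome=rework) − P(Shift=day)P(Outcome=rework) = 0.045 − 0.212×0.190 = 0.0047.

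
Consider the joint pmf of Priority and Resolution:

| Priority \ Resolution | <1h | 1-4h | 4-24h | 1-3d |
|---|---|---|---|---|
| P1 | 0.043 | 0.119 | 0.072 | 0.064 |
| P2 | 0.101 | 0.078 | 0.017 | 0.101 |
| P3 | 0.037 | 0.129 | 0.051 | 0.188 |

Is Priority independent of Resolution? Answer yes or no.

no

P(Priority=P2) = 0.297 and P(Resolution=<1h) = 0.181, so their product is 0.05376, but P(Priority=P2, Resolution=<1h) = 0.101. Since these differ, Priority and Resolution are not independent.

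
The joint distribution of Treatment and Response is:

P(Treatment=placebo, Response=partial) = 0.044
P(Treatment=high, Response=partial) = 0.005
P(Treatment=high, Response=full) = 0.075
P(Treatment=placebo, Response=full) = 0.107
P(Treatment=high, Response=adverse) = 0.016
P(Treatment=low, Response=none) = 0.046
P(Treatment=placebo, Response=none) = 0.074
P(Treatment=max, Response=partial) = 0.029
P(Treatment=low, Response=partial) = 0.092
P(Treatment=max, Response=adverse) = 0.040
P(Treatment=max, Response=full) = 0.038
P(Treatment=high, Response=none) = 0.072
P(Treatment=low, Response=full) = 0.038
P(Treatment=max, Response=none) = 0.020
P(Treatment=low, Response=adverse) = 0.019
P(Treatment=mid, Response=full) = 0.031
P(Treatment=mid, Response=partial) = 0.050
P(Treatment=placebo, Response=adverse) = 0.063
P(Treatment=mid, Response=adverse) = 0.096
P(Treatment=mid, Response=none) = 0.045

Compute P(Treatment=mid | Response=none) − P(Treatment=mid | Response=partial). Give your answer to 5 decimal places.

P(Response=none) = 0.074 + 0.046 + 0.045 + 0.072 + 0.020 = 0.257; P(Treatment=mid | Response=none) = 0.045/0.257 = 0.175097.
P(Response=partial) = 0.044 + 0.092 + 0.050 + 0.005 + 0.029 = 0.220; P(Treatment=mid | Response=partial) = 0.050/0.220 = 0.227273.
Difference = -0.05218.

-0.05218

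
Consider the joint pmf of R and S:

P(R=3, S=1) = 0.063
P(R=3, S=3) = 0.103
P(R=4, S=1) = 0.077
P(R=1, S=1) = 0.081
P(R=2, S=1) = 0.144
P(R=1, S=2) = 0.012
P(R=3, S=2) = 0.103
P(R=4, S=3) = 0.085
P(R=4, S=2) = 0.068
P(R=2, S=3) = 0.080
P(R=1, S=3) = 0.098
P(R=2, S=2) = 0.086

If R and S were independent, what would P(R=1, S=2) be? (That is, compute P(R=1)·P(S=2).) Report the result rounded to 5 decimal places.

P(R=1) = 0.081 + 0.012 + 0.098 = 0.191.
P(S=2) = 0.012 + 0.086 + 0.103 + 0.068 = 0.269.
Product: 0.191 × 0.269 = 0.05138.

0.05138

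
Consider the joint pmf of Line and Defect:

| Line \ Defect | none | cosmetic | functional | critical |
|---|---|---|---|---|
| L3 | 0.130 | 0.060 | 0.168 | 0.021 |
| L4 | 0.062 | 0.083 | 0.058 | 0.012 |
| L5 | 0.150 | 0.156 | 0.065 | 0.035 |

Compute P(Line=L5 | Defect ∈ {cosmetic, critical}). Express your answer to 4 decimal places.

0.5204

P(Defect=cosmetic) = 0.060 + 0.083 + 0.156 = 0.299.
P(Defect=critical) = 0.021 + 0.012 + 0.035 = 0.068.
P(Defect ∈ {cosmetic, critical}) = 0.299 + 0.068 = 0.367; P(Line=L5, Defect ∈ {cosmetic, critical}) = 0.156 + 0.035 = 0.191.
P(Line=L5 | Defect ∈ {cosmetic, critical}) = 0.191/0.367 = 0.5204.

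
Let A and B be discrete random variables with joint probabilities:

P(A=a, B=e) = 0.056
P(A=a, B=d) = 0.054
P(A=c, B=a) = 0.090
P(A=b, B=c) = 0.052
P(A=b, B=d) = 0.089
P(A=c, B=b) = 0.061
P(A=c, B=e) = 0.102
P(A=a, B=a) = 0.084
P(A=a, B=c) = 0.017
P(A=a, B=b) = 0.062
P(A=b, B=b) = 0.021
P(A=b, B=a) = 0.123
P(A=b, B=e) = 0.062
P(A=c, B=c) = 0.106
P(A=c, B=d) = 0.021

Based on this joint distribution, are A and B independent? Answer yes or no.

no

P(A=c) = 0.380 and P(B=d) = 0.164, so their product is 0.06232, but P(A=c, B=d) = 0.021. Since these differ, A and B are not independent.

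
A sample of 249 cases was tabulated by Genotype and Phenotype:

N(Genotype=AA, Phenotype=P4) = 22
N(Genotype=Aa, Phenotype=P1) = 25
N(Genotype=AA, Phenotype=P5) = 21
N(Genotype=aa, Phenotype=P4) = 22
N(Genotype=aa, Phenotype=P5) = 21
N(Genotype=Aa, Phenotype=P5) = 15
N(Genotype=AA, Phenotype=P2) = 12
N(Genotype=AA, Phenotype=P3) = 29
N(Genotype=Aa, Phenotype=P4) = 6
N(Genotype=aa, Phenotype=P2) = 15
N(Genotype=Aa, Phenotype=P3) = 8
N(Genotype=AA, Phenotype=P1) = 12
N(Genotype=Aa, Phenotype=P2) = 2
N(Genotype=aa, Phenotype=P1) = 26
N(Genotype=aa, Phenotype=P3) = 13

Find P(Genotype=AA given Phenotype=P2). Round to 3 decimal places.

Total with Phenotype=P2: 12 + 2 + 15 = 29.
P(Genotype=AA | Phenotype=P2) = 12/29 = 0.414.

0.414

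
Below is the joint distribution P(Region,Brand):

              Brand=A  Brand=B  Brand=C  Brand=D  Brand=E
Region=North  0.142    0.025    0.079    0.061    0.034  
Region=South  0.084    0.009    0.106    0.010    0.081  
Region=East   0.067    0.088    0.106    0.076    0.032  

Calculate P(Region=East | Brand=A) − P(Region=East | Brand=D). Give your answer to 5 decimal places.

-0.28834

P(Brand=A) = 0.142 + 0.084 + 0.067 = 0.293; P(Region=East | Brand=A) = 0.067/0.293 = 0.228669.
P(Brand=D) = 0.061 + 0.010 + 0.076 = 0.147; P(Region=East | Brand=D) = 0.076/0.147 = 0.517007.
Difference = -0.28834.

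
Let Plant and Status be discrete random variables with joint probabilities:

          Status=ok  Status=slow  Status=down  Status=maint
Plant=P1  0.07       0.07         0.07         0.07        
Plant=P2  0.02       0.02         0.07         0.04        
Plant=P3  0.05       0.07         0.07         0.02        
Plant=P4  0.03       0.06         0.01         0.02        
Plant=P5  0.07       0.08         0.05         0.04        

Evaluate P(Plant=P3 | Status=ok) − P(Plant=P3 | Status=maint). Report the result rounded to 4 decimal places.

P(Status=ok) = 0.07 + 0.02 + 0.05 + 0.03 + 0.07 = 0.24; P(Plant=P3 | Status=ok) = 0.05/0.24 = 0.20833.
P(Status=maint) = 0.07 + 0.04 + 0.02 + 0.02 + 0.04 = 0.19; P(Plant=P3 | Status=maint) = 0.02/0.19 = 0.10526.
Difference = 0.1031.

0.1031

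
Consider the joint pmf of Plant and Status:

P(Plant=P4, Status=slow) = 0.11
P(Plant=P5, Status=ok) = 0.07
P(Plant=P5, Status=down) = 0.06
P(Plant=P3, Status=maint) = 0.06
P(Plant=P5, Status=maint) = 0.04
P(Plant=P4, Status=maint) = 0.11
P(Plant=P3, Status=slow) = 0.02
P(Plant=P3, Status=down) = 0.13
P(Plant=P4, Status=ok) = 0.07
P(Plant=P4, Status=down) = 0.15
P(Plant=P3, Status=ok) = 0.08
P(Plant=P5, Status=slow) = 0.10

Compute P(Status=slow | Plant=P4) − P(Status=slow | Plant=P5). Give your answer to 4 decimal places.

P(Plant=P4) = 0.07 + 0.11 + 0.15 + 0.11 = 0.44; P(Status=slow | Plant=P4) = 0.11/0.44 = 0.25000.
P(Plant=P5) = 0.07 + 0.10 + 0.06 + 0.04 = 0.27; P(Status=slow | Plant=P5) = 0.10/0.27 = 0.37037.
Difference = -0.1204.

-0.1204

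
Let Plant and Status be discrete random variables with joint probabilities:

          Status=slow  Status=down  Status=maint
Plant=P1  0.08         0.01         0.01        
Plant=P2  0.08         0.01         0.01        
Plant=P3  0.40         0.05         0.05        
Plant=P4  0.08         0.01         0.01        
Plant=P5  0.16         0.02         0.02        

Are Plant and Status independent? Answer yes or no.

Every cell satisfies P(Plant,Status) = P(Plant)·P(Status). For instance P(Plant=P4) = 0.10, P(Status=slow) = 0.80, and 0.10×0.80 = 0.08 matches the joint entry. So Plant and Status are independent.

yes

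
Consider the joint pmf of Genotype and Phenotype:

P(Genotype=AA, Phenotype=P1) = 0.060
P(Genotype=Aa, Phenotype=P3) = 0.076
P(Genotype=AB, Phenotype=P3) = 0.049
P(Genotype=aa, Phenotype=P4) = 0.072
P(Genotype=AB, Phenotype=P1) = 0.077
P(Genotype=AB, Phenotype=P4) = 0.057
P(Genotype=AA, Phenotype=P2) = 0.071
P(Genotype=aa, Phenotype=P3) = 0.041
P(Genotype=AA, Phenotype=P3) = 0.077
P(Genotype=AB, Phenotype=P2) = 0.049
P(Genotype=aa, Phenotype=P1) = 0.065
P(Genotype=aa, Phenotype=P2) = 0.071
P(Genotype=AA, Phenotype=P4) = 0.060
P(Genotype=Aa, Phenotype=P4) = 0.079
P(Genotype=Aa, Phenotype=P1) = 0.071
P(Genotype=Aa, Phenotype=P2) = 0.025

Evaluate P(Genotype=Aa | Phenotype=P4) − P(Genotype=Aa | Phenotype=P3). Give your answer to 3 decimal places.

-0.018

P(Phenotype=P4) = 0.060 + 0.079 + 0.072 + 0.057 = 0.268; P(Genotype=Aa | Phenotype=P4) = 0.079/0.268 = 0.2948.
P(Phenotype=P3) = 0.077 + 0.076 + 0.041 + 0.049 = 0.243; P(Genotype=Aa | Phenotype=P3) = 0.076/0.243 = 0.3128.
Difference = -0.018.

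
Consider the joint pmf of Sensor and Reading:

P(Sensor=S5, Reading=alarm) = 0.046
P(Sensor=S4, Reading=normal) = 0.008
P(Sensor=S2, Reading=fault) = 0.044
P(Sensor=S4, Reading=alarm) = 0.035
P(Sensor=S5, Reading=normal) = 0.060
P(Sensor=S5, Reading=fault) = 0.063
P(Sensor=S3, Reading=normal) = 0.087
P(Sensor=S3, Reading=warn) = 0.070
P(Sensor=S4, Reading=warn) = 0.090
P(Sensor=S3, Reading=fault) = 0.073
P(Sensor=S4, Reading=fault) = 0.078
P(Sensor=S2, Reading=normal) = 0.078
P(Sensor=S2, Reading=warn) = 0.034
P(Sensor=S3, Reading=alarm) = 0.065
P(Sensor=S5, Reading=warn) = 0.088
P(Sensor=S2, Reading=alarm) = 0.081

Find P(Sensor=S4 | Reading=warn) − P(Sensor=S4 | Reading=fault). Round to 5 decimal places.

P(Reading=warn) = 0.034 + 0.070 + 0.090 + 0.088 = 0.282; P(Sensor=S4 | Reading=warn) = 0.090/0.282 = 0.319149.
P(Reading=fault) = 0.044 + 0.073 + 0.078 + 0.063 = 0.258; P(Sensor=S4 | Reading=fault) = 0.078/0.258 = 0.302326.
Difference = 0.01682.

0.01682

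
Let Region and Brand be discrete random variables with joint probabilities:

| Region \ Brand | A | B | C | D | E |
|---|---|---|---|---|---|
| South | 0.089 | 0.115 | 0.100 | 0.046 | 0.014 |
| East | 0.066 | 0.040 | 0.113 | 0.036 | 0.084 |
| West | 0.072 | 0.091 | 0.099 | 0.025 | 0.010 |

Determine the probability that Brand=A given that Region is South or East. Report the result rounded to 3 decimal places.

P(Region=South) = 0.089 + 0.115 + 0.100 + 0.046 + 0.014 = 0.364.
P(Region=East) = 0.066 + 0.040 + 0.113 + 0.036 + 0.084 = 0.339.
P(Region ∈ {South, East}) = 0.364 + 0.339 = 0.703; P(Brand=A, Region ∈ {South, East}) = 0.089 + 0.066 = 0.155.
P(Brand=A | Region ∈ {South, East}) = 0.155/0.703 = 0.220.

0.220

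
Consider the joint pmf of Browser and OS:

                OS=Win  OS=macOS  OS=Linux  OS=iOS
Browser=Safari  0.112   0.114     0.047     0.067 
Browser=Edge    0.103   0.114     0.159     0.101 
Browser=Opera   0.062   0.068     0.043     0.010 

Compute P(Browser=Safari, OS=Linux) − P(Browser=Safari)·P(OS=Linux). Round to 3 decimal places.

P(Browser=Safari) = 0.112 + 0.114 + 0.047 + 0.067 = 0.340.
P(OS=Linux) = 0.047 + 0.159 + 0.043 = 0.249.
P(Browser=Safari, OS=Linux) − P(Browser=Safari)P(OS=Linux) = 0.047 − 0.340×0.249 = -0.038.

-0.038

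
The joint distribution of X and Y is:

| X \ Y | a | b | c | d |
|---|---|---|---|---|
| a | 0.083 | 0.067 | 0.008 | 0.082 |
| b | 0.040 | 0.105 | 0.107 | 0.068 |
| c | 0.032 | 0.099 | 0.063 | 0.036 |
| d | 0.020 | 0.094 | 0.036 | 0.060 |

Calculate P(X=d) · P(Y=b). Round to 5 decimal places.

P(X=d) = 0.020 + 0.094 + 0.036 + 0.060 = 0.210.
P(Y=b) = 0.067 + 0.105 + 0.099 + 0.094 = 0.365.
Product: 0.210 × 0.365 = 0.07665.

0.07665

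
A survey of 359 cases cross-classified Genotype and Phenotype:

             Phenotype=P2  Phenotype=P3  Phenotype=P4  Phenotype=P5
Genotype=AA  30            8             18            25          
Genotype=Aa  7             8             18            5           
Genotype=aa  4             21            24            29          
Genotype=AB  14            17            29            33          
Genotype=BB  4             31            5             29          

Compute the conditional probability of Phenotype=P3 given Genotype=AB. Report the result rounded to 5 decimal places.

0.18280

Total with Genotype=AB: 14 + 17 + 29 + 33 = 93.
P(Phenotype=P3 | Genotype=AB) = 17/93 = 0.18280.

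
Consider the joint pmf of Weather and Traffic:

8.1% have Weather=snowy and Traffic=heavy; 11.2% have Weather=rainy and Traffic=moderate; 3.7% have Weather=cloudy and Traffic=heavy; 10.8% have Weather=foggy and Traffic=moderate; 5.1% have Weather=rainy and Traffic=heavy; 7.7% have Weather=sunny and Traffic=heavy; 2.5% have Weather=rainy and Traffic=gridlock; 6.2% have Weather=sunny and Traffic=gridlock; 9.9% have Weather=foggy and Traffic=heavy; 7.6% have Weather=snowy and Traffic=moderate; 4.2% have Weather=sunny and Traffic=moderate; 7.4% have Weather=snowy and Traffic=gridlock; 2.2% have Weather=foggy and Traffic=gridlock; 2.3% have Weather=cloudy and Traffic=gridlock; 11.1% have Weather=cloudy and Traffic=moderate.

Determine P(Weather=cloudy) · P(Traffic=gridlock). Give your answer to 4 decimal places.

P(Weather=cloudy) = 0.111 + 0.037 + 0.023 = 0.171.
P(Traffic=gridlock) = 0.062 + 0.023 + 0.025 + 0.074 + 0.022 = 0.206.
Product: 0.171 × 0.206 = 0.0352.

0.0352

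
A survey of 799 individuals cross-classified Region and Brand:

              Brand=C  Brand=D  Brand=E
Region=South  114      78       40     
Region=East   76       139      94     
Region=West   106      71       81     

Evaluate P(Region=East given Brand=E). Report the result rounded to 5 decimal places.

0.43721

Total with Brand=E: 40 + 94 + 81 = 215.
P(Region=East | Brand=E) = 94/215 = 0.43721.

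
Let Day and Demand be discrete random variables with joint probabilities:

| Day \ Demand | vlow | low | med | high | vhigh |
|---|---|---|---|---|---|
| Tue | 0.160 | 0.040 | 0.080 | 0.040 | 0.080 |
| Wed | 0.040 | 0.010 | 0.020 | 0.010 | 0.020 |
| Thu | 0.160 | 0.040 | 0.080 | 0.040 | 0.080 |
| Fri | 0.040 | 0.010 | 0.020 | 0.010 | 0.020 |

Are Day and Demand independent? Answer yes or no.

yes

Every cell satisfies P(Day,Demand) = P(Day)·P(Demand). For instance P(Day=Wed) = 0.100, P(Demand=high) = 0.100, and 0.100×0.100 = 0.010 matches the joint entry. So Day and Demand are independent.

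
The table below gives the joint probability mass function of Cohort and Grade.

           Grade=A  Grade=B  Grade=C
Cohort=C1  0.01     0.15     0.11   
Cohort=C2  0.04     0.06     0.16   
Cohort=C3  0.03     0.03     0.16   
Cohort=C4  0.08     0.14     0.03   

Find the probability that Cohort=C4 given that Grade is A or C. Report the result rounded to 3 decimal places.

P(Grade=A) = 0.01 + 0.04 + 0.03 + 0.08 = 0.16.
P(Grade=C) = 0.11 + 0.16 + 0.16 + 0.03 = 0.46.
P(Grade ∈ {A, C}) = 0.16 + 0.46 = 0.62; P(Cohort=C4, Grade ∈ {A, C}) = 0.08 + 0.03 = 0.11.
P(Cohort=C4 | Grade ∈ {A, C}) = 0.11/0.62 = 0.177.

0.177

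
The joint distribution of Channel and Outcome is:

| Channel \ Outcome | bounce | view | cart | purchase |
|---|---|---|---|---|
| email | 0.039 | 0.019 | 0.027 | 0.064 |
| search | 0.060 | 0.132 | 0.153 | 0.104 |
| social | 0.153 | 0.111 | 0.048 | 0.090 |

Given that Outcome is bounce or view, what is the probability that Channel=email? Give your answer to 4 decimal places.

P(Outcome=bounce) = 0.039 + 0.060 + 0.153 = 0.252.
P(Outcome=view) = 0.019 + 0.132 + 0.111 = 0.262.
P(Outcome ∈ {bounce, view}) = 0.252 + 0.262 = 0.514; P(Channel=email, Outcome ∈ {bounce, view}) = 0.039 + 0.019 = 0.058.
P(Channel=email | Outcome ∈ {bounce, view}) = 0.058/0.514 = 0.1128.

0.1128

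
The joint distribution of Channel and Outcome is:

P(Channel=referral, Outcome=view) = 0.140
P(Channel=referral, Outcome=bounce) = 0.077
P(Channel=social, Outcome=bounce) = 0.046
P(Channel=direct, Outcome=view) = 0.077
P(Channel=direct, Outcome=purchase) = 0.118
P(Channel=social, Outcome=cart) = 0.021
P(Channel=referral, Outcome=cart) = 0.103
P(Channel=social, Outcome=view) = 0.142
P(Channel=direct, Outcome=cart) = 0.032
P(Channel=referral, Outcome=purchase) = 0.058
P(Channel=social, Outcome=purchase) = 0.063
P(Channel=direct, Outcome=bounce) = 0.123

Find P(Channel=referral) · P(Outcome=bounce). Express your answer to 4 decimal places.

P(Channel=referral) = 0.077 + 0.140 + 0.103 + 0.058 = 0.378.
P(Outcome=bounce) = 0.046 + 0.123 + 0.077 = 0.246.
Product: 0.378 × 0.246 = 0.0930.

0.0930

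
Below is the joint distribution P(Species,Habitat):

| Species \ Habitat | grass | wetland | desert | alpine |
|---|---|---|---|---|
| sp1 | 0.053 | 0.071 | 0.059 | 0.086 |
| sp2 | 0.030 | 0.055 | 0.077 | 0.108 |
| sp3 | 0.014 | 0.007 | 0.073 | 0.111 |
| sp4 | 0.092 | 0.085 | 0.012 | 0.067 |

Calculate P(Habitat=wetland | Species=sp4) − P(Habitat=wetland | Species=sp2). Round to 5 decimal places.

P(Species=sp4) = 0.092 + 0.085 + 0.012 + 0.067 = 0.256; P(Habitat=wetland | Species=sp4) = 0.085/0.256 = 0.332031.
P(Species=sp2) = 0.030 + 0.055 + 0.077 + 0.108 = 0.270; P(Habitat=wetland | Species=sp2) = 0.055/0.270 = 0.203704.
Difference = 0.12833.

0.12833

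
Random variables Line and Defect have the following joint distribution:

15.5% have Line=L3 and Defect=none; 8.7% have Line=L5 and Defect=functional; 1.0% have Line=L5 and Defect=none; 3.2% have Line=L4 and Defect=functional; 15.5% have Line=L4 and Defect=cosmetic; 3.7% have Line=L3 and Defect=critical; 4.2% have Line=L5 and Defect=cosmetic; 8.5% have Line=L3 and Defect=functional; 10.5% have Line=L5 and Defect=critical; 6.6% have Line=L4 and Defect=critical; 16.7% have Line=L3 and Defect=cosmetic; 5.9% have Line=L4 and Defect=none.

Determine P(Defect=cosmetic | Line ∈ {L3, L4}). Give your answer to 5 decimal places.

P(Line=L3) = 0.155 + 0.167 + 0.085 + 0.037 = 0.444.
P(Line=L4) = 0.059 + 0.155 + 0.032 + 0.066 = 0.312.
P(Line ∈ {L3, L4}) = 0.444 + 0.312 = 0.756; P(Defect=cosmetic, Line ∈ {L3, L4}) = 0.167 + 0.155 = 0.322.
P(Defect=cosmetic | Line ∈ {L3, L4}) = 0.322/0.756 = 0.42593.

0.42593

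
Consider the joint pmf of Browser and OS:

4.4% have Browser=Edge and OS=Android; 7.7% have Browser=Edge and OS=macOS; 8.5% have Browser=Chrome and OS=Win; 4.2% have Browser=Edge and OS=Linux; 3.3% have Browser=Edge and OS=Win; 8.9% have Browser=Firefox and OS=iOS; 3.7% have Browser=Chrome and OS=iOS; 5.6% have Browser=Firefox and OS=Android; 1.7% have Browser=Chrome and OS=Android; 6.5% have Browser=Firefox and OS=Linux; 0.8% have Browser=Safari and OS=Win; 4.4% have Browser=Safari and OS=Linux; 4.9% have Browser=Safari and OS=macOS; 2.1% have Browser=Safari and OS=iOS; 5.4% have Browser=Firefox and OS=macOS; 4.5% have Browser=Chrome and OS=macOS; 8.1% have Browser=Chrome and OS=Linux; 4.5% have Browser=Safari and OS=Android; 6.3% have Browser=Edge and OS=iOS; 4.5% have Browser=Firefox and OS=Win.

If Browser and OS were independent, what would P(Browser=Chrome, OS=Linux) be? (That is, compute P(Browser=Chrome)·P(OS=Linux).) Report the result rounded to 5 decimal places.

P(Browser=Chrome) = 0.085 + 0.045 + 0.081 + 0.037 + 0.017 = 0.265.
P(OS=Linux) = 0.081 + 0.065 + 0.044 + 0.042 = 0.232.
Product: 0.265 × 0.232 = 0.06148.

0.06148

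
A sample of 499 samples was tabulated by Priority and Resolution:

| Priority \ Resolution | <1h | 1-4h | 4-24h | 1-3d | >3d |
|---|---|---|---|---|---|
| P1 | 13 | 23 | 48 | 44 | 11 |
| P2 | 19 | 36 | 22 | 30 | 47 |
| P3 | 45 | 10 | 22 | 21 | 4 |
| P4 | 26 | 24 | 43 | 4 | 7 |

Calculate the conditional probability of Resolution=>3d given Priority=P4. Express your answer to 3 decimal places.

Total with Priority=P4: 26 + 24 + 43 + 4 + 7 = 104.
P(Resolution=>3d | Priority=P4) = 7/104 = 0.067.

0.067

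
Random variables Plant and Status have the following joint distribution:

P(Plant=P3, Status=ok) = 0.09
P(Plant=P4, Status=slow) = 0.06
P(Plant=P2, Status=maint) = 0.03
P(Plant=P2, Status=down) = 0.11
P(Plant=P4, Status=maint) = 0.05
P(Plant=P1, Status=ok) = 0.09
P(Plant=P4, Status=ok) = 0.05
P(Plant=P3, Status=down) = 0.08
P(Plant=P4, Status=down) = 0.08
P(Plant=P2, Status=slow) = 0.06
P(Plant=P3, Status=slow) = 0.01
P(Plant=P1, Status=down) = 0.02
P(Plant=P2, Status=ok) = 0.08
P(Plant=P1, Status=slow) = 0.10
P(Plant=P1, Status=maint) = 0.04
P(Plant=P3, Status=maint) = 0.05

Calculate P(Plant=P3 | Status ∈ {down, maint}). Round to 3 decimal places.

0.283

P(Status=down) = 0.02 + 0.11 + 0.08 + 0.08 = 0.29.
P(Status=maint) = 0.04 + 0.03 + 0.05 + 0.05 = 0.17.
P(Status ∈ {down, maint}) = 0.29 + 0.17 = 0.46; P(Plant=P3, Status ∈ {down, maint}) = 0.08 + 0.05 = 0.13.
P(Plant=P3 | Status ∈ {down, maint}) = 0.13/0.46 = 0.283.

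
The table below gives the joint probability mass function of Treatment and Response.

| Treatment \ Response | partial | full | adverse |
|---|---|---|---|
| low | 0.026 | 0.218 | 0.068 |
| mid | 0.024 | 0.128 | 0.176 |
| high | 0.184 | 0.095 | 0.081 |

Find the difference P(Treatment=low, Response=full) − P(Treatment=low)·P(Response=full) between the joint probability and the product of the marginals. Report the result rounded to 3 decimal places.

P(Treatment=low) = 0.026 + 0.218 + 0.068 = 0.312.
P(Response=full) = 0.218 + 0.128 + 0.095 = 0.441.
P(Treatment=low, Response=full) − P(Treatment=low)P(Response=full) = 0.218 − 0.312×0.441 = 0.080.

0.080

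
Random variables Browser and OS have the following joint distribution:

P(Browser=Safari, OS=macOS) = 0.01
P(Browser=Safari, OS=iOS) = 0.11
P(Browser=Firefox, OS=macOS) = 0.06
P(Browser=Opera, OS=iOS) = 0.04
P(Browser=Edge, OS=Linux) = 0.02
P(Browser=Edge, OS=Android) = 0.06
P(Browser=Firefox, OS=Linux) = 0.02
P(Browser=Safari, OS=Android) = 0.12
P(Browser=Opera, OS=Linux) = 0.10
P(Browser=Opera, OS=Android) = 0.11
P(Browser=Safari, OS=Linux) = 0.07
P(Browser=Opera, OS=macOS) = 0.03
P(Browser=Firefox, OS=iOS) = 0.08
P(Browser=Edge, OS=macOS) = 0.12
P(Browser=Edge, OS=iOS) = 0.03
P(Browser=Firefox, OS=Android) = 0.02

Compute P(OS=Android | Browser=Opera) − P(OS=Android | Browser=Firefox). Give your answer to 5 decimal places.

0.28175

P(Browser=Opera) = 0.03 + 0.10 + 0.04 + 0.11 = 0.28; P(OS=Android | Browser=Opera) = 0.11/0.28 = 0.392857.
P(Browser=Firefox) = 0.06 + 0.02 + 0.08 + 0.02 = 0.18; P(OS=Android | Browser=Firefox) = 0.02/0.18 = 0.111111.
Difference = 0.28175.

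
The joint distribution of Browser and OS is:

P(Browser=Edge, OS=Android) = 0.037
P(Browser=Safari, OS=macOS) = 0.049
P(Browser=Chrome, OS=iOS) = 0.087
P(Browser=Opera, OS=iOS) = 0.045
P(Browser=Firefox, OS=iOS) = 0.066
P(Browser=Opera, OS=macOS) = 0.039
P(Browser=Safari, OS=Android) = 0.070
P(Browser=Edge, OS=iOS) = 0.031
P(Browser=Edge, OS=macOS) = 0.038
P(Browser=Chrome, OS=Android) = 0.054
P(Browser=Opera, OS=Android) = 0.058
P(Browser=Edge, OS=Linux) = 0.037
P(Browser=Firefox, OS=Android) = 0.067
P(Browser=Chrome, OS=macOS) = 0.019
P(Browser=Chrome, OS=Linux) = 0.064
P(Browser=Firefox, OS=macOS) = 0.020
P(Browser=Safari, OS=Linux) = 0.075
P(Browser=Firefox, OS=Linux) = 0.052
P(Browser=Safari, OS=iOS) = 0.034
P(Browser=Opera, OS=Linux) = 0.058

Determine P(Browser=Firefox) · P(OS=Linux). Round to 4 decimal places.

0.0586

P(Browser=Firefox) = 0.020 + 0.052 + 0.066 + 0.067 = 0.205.
P(OS=Linux) = 0.064 + 0.052 + 0.075 + 0.037 + 0.058 = 0.286.
Product: 0.205 × 0.286 = 0.0586.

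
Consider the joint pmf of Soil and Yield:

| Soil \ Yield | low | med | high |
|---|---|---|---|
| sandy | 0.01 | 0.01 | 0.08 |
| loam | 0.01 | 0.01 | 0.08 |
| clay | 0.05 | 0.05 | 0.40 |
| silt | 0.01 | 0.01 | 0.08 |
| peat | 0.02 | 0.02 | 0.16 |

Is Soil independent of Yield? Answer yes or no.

Every cell satisfies P(Soil,Yield) = P(Soil)·P(Yield). For instance P(Soil=peat) = 0.20, P(Yield=low) = 0.10, and 0.20×0.10 = 0.02 matches the joint entry. So Soil and Yield are independent.

yes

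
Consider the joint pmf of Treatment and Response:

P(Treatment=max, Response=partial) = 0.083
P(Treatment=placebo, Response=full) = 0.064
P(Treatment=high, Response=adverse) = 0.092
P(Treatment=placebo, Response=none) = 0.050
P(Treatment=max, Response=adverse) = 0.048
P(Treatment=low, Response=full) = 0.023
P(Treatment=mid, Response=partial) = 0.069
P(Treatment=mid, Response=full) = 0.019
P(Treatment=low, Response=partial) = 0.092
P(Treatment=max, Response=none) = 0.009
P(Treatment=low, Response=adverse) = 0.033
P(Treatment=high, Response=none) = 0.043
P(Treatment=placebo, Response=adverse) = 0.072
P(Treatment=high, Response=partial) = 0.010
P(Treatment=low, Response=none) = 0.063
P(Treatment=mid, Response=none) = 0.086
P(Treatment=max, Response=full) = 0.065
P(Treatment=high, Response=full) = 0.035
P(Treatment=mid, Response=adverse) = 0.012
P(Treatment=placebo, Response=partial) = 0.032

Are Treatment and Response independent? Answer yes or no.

P(Treatment=high) = 0.180 and P(Response=adverse) = 0.257, so their product is 0.04626, but P(Treatment=high, Response=adverse) = 0.092. Since these differ, Treatment and Response are not independent.

no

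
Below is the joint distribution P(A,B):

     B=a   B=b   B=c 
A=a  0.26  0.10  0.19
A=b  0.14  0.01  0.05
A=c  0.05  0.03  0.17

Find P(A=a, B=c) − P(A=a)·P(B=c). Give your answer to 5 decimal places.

P(A=a) = 0.26 + 0.10 + 0.19 = 0.55.
P(B=c) = 0.19 + 0.05 + 0.17 = 0.41.
P(A=a, B=c) − P(A=a)P(B=c) = 0.19 − 0.55×0.41 = -0.03550.

-0.03550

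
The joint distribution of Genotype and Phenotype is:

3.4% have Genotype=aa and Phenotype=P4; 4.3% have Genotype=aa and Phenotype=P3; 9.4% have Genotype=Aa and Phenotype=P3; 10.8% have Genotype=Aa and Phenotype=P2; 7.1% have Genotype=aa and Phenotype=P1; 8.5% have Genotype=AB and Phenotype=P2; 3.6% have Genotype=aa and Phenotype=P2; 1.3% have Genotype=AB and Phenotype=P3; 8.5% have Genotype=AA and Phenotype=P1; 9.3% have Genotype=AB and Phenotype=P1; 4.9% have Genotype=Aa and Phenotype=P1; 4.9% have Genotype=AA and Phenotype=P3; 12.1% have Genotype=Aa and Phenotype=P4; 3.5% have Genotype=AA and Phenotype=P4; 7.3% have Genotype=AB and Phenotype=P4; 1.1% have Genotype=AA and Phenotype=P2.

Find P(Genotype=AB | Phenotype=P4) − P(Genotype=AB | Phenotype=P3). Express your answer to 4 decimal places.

P(Phenotype=P4) = 0.035 + 0.121 + 0.034 + 0.073 = 0.263; P(Genotype=AB | Phenotype=P4) = 0.073/0.263 = 0.27757.
P(Phenotype=P3) = 0.049 + 0.094 + 0.043 + 0.013 = 0.199; P(Genotype=AB | Phenotype=P3) = 0.013/0.199 = 0.06533.
Difference = 0.2122.

0.2122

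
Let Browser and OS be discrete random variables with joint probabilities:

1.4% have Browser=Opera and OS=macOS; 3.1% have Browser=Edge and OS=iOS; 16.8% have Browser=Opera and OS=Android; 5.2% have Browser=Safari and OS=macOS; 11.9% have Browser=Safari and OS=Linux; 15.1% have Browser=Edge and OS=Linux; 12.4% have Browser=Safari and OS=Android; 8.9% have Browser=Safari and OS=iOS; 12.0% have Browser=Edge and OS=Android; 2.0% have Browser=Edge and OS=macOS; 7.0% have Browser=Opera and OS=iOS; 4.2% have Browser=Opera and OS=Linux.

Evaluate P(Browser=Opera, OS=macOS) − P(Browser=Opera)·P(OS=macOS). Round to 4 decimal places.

P(Browser=Opera) = 0.014 + 0.042 + 0.070 + 0.168 = 0.294.
P(OS=macOS) = 0.052 + 0.020 + 0.014 = 0.086.
P(Browser=Opera, OS=macOS) − P(Browser=Opera)P(OS=macOS) = 0.014 − 0.294×0.086 = -0.0113.

-0.0113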